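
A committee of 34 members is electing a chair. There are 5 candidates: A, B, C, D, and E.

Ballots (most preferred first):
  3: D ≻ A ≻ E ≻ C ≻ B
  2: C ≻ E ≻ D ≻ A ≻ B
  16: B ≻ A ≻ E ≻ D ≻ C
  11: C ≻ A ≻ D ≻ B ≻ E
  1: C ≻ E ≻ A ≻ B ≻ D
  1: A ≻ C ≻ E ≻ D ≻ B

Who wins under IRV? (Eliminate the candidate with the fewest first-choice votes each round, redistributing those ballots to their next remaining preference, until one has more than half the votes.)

C

Round 1: A 1, B 16, C 14, D 3, E 0. E eliminated.
Round 2: A 1, B 16, C 14, D 3. A eliminated.
Round 3: B 16, C 15, D 3. D eliminated.
Round 4: B 16, C 18. C has a majority (≥18).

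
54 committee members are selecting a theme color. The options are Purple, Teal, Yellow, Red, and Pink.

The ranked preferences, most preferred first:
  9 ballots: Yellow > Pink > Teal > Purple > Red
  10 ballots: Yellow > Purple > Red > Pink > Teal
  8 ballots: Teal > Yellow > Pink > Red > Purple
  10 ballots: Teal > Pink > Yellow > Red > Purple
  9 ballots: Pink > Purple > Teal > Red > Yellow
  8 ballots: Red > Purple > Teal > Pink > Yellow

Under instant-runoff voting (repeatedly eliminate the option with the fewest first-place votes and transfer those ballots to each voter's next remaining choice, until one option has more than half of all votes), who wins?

Round 1: Purple 0, Teal 18, Yellow 19, Red 8, Pink 9. Purple eliminated.
Round 2: Teal 18, Yellow 19, Red 8, Pink 9. Red eliminated.
Round 3: Teal 26, Yellow 19, Pink 9. Pink eliminated.
Round 4: Teal 35, Yellow 19. Teal has a majority (≥28).

Teal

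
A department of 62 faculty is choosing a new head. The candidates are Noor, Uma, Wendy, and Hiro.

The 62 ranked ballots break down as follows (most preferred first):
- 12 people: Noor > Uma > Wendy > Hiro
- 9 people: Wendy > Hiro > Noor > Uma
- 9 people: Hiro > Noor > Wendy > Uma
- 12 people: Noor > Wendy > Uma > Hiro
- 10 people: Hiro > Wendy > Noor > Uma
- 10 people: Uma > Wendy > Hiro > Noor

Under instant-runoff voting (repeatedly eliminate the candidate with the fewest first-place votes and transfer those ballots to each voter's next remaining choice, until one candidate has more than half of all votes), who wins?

Round 1: Noor 24, Uma 10, Wendy 9, Hiro 19. Wendy eliminated.
Round 2: Noor 24, Uma 10, Hiro 28. Uma eliminated.
Round 3: Noor 24, Hiro 38. Hiro has a majority (≥32).

Hiro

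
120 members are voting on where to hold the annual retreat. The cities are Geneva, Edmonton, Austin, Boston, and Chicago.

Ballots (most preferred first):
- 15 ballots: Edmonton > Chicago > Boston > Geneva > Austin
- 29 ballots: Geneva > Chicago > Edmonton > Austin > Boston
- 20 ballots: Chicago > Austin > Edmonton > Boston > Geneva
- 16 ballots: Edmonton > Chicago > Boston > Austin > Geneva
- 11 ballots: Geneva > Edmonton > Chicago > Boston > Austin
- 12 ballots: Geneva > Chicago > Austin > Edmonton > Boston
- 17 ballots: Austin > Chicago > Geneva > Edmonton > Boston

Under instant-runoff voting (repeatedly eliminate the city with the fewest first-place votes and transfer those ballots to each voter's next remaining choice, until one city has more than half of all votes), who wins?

Round 1: Geneva 52, Edmonton 31, Austin 17, Boston 0, Chicago 20. Boston eliminated.
Round 2: Geneva 52, Edmonton 31, Austin 17, Chicago 20. Austin eliminated.
Round 3: Geneva 52, Edmonton 31, Chicago 37. Edmonton eliminated.
Round 4: Geneva 52, Chicago 68. Chicago has a majority (≥61).

Chicago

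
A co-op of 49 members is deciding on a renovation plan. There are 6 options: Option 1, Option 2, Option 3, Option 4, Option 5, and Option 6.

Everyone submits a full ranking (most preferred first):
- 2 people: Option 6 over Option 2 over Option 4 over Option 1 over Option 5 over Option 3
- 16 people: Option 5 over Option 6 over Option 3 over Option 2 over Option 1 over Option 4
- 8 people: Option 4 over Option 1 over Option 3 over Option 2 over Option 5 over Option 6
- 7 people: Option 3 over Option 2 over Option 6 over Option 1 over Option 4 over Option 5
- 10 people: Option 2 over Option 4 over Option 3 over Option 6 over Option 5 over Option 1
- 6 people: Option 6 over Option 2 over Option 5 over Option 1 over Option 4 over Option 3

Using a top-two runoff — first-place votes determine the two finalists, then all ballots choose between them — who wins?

Option 2

Round 1 first-place votes: Option 1 0, Option 2 10, Option 3 7, Option 4 8, Option 5 16, Option 6 8. Option 5 and Option 2 advance.
Runoff: Option 5 is ranked above Option 2 on 16 ballots, Option 2 above Option 5 on 33.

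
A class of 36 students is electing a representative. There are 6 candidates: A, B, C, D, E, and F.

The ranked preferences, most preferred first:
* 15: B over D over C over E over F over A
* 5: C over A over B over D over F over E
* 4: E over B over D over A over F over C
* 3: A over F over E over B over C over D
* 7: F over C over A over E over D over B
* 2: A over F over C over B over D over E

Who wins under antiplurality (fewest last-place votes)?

Last-place votes: A 15, B 7, C 4, D 3, E 7, F 0.

F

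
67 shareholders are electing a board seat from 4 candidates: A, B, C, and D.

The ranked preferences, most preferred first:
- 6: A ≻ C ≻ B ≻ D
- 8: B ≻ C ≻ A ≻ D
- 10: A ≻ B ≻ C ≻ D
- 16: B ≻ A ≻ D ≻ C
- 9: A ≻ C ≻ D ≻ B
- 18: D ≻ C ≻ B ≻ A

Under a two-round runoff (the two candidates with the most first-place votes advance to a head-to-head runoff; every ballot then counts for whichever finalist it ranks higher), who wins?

B

Round 1 first-place votes: A 25, B 24, C 0, D 18. A and B advance.
Runoff: A is ranked above B on 25 ballots, B above A on 42.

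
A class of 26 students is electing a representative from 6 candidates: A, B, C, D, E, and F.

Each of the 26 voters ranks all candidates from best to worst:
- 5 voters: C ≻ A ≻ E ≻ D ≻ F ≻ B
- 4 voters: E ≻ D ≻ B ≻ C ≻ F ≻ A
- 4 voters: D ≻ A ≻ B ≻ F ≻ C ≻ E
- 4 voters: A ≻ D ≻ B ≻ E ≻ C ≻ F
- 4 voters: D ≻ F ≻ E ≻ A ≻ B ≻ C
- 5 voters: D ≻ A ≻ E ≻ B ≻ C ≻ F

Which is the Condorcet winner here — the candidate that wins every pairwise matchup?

D vs A: 17–9
D vs B: 26–0
D vs C: 21–5
D vs E: 17–9
D vs F: 26–0
D beats every other candidate.

D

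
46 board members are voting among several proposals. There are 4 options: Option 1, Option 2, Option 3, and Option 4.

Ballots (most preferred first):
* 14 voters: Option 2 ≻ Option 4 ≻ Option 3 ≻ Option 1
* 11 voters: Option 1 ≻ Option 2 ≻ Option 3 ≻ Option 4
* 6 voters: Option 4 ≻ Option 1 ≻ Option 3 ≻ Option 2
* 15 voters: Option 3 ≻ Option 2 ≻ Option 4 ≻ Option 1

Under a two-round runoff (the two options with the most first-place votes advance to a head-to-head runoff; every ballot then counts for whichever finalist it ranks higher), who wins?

Option 2

Round 1 first-place votes: Option 1 11, Option 2 14, Option 3 15, Option 4 6. Option 3 and Option 2 advance.
Runoff: Option 3 is ranked above Option 2 on 21 ballots, Option 2 above Option 3 on 25.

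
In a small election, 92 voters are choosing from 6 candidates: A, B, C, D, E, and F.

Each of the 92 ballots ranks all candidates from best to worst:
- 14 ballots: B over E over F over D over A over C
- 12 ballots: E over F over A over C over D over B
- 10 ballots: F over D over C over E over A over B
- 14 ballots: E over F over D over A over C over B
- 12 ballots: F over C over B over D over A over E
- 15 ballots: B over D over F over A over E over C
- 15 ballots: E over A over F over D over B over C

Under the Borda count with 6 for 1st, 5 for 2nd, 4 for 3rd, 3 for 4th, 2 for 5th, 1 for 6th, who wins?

A: 14×2 + 12×4 + 10×2 + 14×3 + 12×2 + 15×3 + 15×5 = 282
B: 14×6 + 12×1 + 10×1 + 14×1 + 12×4 + 15×6 + 15×2 = 288
C: 14×1 + 12×3 + 10×4 + 14×2 + 12×5 + 15×1 + 15×1 = 208
D: 14×3 + 12×2 + 10×5 + 14×4 + 12×3 + 15×5 + 15×3 = 328
E: 14×5 + 12×6 + 10×3 + 14×6 + 12×1 + 15×2 + 15×6 = 388
F: 14×4 + 12×5 + 10×6 + 14×5 + 12×6 + 15×4 + 15×4 = 438

F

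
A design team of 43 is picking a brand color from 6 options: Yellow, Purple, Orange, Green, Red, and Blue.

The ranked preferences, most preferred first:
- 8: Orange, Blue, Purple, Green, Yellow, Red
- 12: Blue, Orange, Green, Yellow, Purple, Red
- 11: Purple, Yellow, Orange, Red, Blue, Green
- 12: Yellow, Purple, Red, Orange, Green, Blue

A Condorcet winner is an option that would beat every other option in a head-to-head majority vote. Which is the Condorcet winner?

Yellow vs Purple: 24–19
Yellow vs Orange: 23–20
Yellow vs Green: 23–20
Yellow vs Red: 43–0
Yellow vs Blue: 23–20
Yellow beats every other option.

Yellow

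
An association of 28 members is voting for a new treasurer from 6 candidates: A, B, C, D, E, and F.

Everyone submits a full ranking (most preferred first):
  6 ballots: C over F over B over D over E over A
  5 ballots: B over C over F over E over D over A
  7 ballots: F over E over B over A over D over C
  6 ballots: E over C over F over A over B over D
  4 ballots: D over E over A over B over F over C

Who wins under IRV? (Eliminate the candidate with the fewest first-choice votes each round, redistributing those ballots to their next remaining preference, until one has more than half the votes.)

E

Round 1: A 0, B 5, C 6, D 4, E 6, F 7. A eliminated.
Round 2: B 5, C 6, D 4, E 6, F 7. D eliminated.
Round 3: B 5, C 6, E 10, F 7. B eliminated.
Round 4: C 11, E 10, F 7. F eliminated.
Round 5: C 11, E 17. E has a majority (≥15).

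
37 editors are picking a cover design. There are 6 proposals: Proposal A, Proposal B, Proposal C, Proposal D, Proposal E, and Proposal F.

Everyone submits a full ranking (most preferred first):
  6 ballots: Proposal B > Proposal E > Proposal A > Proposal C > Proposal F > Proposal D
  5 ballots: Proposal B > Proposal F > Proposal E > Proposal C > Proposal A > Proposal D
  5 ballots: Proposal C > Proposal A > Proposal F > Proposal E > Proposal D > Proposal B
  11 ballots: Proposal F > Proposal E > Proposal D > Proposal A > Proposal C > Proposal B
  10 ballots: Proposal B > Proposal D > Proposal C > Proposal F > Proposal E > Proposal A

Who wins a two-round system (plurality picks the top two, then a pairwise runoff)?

Round 1 first-place votes: Proposal A 0, Proposal B 21, Proposal C 5, Proposal D 0, Proposal E 0, Proposal F 11. Proposal B and Proposal F advance.
Runoff: Proposal B is ranked above Proposal F on 21 ballots, Proposal F above Proposal B on 16.

Proposal B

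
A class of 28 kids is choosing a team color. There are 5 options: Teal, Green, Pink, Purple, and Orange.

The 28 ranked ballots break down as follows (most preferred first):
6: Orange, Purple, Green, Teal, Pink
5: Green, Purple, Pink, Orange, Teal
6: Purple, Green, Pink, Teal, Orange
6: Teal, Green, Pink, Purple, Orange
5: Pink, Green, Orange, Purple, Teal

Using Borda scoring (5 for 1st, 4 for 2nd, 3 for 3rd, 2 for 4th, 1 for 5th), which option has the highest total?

Teal: 6×2 + 5×1 + 6×2 + 6×5 + 5×1 = 64
Green: 6×3 + 5×5 + 6×4 + 6×4 + 5×4 = 111
Pink: 6×1 + 5×3 + 6×3 + 6×3 + 5×5 = 82
Purple: 6×4 + 5×4 + 6×5 + 6×2 + 5×2 = 96
Orange: 6×5 + 5×2 + 6×1 + 6×1 + 5×3 = 67

Green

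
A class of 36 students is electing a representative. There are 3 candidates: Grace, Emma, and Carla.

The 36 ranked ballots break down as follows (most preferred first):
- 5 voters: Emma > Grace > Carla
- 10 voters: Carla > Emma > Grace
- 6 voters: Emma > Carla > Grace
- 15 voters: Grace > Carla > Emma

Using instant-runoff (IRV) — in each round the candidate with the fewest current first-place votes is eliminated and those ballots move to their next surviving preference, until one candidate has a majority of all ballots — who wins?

Round 1: Grace 15, Emma 11, Carla 10. Carla eliminated.
Round 2: Grace 15, Emma 21. Emma has a majority (≥19).

Emma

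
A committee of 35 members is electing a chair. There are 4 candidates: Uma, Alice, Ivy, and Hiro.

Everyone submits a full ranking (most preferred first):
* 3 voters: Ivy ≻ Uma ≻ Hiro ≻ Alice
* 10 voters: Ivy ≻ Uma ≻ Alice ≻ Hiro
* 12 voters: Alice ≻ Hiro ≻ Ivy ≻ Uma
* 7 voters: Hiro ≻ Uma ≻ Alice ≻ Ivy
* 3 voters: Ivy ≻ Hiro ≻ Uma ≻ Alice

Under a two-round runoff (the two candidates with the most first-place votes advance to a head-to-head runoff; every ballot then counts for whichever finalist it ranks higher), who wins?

Round 1 first-place votes: Uma 0, Alice 12, Ivy 16, Hiro 7. Ivy and Alice advance.
Runoff: Ivy is ranked above Alice on 16 ballots, Alice above Ivy on 19.

Alice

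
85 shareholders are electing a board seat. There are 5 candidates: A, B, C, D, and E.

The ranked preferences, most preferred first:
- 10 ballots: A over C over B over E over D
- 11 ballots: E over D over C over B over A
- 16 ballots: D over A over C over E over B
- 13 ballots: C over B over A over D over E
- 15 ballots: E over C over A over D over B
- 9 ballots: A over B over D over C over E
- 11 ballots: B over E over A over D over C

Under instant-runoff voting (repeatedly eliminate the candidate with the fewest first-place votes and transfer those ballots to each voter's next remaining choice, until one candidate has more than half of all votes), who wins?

A

Round 1: A 19, B 11, C 13, D 16, E 26. B eliminated.
Round 2: A 19, C 13, D 16, E 37. C eliminated.
Round 3: A 32, D 16, E 37. D eliminated.
Round 4: A 48, E 37. A has a majority (≥43).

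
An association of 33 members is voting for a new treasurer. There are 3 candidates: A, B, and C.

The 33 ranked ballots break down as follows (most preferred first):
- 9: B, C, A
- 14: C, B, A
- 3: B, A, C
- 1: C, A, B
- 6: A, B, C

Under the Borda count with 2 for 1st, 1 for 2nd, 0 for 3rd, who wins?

B

A: 9×0 + 14×0 + 3×1 + 1×1 + 6×2 = 16
B: 9×2 + 14×1 + 3×2 + 1×0 + 6×1 = 44
C: 9×1 + 14×2 + 3×0 + 1×2 + 6×0 = 39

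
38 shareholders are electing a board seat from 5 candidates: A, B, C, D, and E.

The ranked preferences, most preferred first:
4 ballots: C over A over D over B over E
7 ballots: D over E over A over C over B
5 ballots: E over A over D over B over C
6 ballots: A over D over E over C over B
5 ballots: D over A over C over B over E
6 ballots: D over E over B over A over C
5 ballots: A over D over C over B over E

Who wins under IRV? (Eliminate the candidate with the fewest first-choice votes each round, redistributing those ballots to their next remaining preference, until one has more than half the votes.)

Round 1: A 11, B 0, C 4, D 18, E 5. B eliminated.
Round 2: A 11, C 4, D 18, E 5. C eliminated.
Round 3: A 15, D 18, E 5. E eliminated.
Round 4: A 20, D 18. A has a majority (≥20).

A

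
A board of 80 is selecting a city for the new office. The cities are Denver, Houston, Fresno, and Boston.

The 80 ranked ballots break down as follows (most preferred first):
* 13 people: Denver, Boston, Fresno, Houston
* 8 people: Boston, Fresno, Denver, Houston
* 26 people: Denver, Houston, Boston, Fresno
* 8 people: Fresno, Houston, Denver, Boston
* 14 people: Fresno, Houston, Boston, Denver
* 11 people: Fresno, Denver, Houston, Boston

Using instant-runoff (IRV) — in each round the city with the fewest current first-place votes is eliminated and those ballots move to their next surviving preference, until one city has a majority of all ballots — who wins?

Fresno

Round 1: Denver 39, Houston 0, Fresno 33, Boston 8. Houston eliminated.
Round 2: Denver 39, Fresno 33, Boston 8. Boston eliminated.
Round 3: Denver 39, Fresno 41. Fresno has a majority (≥41).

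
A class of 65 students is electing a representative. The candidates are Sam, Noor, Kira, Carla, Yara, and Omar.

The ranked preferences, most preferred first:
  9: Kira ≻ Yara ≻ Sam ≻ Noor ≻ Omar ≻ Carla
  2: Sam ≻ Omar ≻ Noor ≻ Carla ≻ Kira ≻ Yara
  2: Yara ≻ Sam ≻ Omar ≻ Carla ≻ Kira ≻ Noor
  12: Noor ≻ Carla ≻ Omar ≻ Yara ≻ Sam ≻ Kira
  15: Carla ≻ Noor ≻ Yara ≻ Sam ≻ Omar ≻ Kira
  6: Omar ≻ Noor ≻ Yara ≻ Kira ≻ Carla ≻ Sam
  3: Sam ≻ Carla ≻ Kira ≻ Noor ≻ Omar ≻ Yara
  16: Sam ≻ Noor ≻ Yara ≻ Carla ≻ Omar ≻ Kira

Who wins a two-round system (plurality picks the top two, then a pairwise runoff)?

Carla

Round 1 first-place votes: Sam 21, Noor 12, Kira 9, Carla 15, Yara 2, Omar 6. Sam and Carla advance.
Runoff: Sam is ranked above Carla on 32 ballots, Carla above Sam on 33.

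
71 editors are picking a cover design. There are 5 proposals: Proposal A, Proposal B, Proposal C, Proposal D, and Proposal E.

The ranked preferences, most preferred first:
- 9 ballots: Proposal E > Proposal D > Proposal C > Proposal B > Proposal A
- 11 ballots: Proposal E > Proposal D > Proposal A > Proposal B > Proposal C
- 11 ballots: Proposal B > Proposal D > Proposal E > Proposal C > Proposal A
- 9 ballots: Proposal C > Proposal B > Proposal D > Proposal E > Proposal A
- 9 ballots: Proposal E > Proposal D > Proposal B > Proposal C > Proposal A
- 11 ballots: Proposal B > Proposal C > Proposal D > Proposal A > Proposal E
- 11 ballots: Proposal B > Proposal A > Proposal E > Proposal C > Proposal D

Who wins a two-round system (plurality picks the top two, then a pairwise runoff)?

Round 1 first-place votes: Proposal A 0, Proposal B 33, Proposal C 9, Proposal D 0, Proposal E 29. Proposal B and Proposal E advance.
Runoff: Proposal B is ranked above Proposal E on 42 ballots, Proposal E above Proposal B on 29.

Proposal B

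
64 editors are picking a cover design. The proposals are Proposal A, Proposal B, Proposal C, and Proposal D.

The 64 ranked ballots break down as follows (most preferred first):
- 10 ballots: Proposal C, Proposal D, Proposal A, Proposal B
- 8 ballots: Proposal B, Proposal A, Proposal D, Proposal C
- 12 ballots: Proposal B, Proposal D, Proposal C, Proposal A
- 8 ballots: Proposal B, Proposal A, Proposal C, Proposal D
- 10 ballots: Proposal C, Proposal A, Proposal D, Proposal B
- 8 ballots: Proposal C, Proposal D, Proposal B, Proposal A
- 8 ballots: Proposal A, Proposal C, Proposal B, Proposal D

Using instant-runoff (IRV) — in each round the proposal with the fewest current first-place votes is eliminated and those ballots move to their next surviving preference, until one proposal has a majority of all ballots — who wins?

Proposal C

Round 1: Proposal A 8, Proposal B 28, Proposal C 28, Proposal D 0. Proposal D eliminated.
Round 2: Proposal A 8, Proposal B 28, Proposal C 28. Proposal A eliminated.
Round 3: Proposal B 28, Proposal C 36. Proposal C has a majority (≥33).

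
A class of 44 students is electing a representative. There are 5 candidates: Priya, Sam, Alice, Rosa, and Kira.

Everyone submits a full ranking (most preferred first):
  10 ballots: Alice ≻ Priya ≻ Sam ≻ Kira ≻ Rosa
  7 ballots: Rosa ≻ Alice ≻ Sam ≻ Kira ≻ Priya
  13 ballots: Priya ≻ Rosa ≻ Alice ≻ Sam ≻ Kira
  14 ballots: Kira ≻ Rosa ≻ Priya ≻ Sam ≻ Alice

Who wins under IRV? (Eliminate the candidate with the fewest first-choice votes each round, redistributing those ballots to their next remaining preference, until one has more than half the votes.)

Round 1: Priya 13, Sam 0, Alice 10, Rosa 7, Kira 14. Sam eliminated.
Round 2: Priya 13, Alice 10, Rosa 7, Kira 14. Rosa eliminated.
Round 3: Priya 13, Alice 17, Kira 14. Priya eliminated.
Round 4: Alice 30, Kira 14. Alice has a majority (≥23).

Alice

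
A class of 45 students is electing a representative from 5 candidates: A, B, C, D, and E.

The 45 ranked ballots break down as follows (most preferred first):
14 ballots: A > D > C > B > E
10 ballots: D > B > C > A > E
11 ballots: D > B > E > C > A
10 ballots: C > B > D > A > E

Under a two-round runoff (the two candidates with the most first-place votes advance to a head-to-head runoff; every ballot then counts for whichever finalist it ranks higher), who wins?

Round 1 first-place votes: A 14, B 0, C 10, D 21, E 0. D and A advance.
Runoff: D is ranked above A on 31 ballots, A above D on 14.

D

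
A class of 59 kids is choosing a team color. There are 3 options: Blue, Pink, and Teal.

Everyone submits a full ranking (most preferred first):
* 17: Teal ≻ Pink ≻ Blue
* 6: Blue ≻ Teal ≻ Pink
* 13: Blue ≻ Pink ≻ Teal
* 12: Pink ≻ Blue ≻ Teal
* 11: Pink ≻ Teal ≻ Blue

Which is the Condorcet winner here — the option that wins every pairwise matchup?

Pink vs Blue: 40–19
Pink vs Teal: 36–23
Pink beats every other option.

Pink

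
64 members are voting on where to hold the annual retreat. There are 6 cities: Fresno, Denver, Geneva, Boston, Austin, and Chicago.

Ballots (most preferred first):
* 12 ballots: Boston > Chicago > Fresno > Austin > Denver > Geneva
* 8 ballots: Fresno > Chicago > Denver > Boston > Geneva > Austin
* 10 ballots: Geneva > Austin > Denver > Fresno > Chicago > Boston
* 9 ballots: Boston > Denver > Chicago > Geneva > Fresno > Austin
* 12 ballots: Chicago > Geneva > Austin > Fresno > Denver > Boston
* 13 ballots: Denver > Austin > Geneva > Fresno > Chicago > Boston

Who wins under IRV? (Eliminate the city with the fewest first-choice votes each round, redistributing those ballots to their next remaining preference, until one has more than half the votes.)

Round 1: Fresno 8, Denver 13, Geneva 10, Boston 21, Austin 0, Chicago 12. Austin eliminated.
Round 2: Fresno 8, Denver 13, Geneva 10, Boston 21, Chicago 12. Fresno eliminated.
Round 3: Denver 13, Geneva 10, Boston 21, Chicago 20. Geneva eliminated.
Round 4: Denver 23, Boston 21, Chicago 20. Chicago eliminated.
Round 5: Denver 43, Boston 21. Denver has a majority (≥33).

Denver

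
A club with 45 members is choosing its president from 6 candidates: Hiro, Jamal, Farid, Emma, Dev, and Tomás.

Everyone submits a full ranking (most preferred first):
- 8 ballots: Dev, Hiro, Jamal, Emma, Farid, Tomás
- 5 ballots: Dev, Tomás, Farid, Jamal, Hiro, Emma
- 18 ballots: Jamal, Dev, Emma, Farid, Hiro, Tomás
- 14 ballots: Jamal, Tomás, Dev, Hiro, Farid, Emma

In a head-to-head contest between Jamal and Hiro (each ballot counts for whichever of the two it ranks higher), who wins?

Jamal

Jamal is ranked above Hiro on 37 ballots; Hiro above Jamal on 8.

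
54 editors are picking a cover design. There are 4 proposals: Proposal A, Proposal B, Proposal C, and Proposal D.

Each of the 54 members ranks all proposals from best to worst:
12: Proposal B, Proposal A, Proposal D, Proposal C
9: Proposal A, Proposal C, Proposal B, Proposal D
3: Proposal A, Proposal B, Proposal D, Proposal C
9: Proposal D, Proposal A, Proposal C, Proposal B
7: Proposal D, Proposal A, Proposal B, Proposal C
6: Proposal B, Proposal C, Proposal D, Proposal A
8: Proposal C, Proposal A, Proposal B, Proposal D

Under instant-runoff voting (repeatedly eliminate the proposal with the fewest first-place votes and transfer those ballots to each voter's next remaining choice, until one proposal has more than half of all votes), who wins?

Proposal A

Round 1: Proposal A 12, Proposal B 18, Proposal C 8, Proposal D 16. Proposal C eliminated.
Round 2: Proposal A 20, Proposal B 18, Proposal D 16. Proposal D eliminated.
Round 3: Proposal A 36, Proposal B 18. Proposal A has a majority (≥28).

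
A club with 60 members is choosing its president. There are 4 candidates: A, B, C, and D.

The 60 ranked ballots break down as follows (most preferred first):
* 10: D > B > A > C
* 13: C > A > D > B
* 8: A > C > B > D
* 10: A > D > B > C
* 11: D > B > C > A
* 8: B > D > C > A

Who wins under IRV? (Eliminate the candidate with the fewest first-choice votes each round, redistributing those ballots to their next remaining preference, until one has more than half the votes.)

Round 1: A 18, B 8, C 13, D 21. B eliminated.
Round 2: A 18, C 13, D 29. C eliminated.
Round 3: A 31, D 29. A has a majority (≥31).

A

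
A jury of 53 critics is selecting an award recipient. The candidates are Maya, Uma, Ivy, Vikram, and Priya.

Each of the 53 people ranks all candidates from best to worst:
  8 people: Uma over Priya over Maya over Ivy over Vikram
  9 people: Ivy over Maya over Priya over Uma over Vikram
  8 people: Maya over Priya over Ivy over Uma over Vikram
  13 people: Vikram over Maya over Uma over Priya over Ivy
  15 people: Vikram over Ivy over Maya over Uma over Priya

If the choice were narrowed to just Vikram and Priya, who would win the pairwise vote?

Vikram

Vikram is ranked above Priya on 28 ballots; Priya above Vikram on 25.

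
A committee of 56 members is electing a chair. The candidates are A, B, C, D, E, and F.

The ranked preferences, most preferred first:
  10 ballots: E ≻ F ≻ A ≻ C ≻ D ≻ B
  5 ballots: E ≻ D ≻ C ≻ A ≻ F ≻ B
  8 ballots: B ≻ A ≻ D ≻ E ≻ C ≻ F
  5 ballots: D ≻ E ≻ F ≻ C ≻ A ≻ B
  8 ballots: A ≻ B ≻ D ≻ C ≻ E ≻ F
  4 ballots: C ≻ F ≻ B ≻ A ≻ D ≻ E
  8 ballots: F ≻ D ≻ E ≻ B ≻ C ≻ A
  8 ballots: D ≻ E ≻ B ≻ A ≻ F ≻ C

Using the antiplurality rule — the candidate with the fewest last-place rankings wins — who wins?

D

Last-place votes: A 8, B 20, C 8, D 0, E 4, F 16.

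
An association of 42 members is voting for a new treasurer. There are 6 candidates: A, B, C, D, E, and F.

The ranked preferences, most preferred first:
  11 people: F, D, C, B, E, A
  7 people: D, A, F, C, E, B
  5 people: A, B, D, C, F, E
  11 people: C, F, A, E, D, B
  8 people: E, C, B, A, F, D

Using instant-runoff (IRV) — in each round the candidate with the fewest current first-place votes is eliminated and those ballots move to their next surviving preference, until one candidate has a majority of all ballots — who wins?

Round 1: A 5, B 0, C 11, D 7, E 8, F 11. B eliminated.
Round 2: A 5, C 11, D 7, E 8, F 11. A eliminated.
Round 3: C 11, D 12, E 8, F 11. E eliminated.
Round 4: C 19, D 12, F 11. F eliminated.
Round 5: C 19, D 23. D has a majority (≥22).

D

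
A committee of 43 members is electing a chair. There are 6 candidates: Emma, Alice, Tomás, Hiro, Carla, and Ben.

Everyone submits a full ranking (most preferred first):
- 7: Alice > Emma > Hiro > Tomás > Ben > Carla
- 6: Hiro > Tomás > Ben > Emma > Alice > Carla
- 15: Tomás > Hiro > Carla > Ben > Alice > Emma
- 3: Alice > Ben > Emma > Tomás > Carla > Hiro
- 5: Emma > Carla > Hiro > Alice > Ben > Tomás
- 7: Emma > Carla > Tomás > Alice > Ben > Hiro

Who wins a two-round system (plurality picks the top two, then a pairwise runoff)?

Round 1 first-place votes: Emma 12, Alice 10, Tomás 15, Hiro 6, Carla 0, Ben 0. Tomás and Emma advance.
Runoff: Tomás is ranked above Emma on 21 ballots, Emma above Tomás on 22.

Emma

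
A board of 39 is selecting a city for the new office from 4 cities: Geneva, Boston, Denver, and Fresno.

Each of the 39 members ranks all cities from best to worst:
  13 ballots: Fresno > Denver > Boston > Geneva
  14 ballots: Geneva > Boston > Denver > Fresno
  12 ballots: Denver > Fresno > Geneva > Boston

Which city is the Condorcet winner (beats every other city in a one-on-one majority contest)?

Denver

Denver vs Geneva: 25–14
Denver vs Boston: 25–14
Denver vs Fresno: 26–13
Denver beats every other city.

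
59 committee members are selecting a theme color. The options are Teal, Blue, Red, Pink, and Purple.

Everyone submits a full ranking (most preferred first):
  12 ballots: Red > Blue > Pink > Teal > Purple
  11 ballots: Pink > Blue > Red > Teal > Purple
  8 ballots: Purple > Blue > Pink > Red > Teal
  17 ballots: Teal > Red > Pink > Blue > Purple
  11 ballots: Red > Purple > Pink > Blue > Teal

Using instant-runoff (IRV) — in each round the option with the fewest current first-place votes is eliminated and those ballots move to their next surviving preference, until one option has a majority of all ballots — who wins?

Red

Round 1: Teal 17, Blue 0, Red 23, Pink 11, Purple 8. Blue eliminated.
Round 2: Teal 17, Red 23, Pink 11, Purple 8. Purple eliminated.
Round 3: Teal 17, Red 23, Pink 19. Teal eliminated.
Round 4: Red 40, Pink 19. Red has a majority (≥30).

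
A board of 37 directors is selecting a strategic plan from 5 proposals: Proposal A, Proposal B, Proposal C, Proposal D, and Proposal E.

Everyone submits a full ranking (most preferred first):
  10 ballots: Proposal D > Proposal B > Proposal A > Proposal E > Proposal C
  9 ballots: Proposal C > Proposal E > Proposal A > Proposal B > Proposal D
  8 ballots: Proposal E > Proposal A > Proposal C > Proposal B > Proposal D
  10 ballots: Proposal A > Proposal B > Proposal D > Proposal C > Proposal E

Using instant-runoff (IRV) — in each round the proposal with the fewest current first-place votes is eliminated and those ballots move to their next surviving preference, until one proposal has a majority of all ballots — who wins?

Round 1: Proposal A 10, Proposal B 0, Proposal C 9, Proposal D 10, Proposal E 8. Proposal B eliminated.
Round 2: Proposal A 10, Proposal C 9, Proposal D 10, Proposal E 8. Proposal E eliminated.
Round 3: Proposal A 18, Proposal C 9, Proposal D 10. Proposal C eliminated.
Round 4: Proposal A 27, Proposal D 10. Proposal A has a majority (≥19).

Proposal A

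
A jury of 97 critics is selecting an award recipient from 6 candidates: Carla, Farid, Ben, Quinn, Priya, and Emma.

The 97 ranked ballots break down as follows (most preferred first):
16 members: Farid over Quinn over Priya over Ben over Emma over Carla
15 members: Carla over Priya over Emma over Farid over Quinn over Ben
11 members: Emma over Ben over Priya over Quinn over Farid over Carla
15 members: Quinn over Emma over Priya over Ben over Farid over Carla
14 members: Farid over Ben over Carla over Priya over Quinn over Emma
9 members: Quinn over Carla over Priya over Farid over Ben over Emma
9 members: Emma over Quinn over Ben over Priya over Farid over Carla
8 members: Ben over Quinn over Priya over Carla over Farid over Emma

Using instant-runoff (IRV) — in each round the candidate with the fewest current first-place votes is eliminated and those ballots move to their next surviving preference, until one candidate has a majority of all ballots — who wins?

Round 1: Carla 15, Farid 30, Ben 8, Quinn 24, Priya 0, Emma 20. Priya eliminated.
Round 2: Carla 15, Farid 30, Ben 8, Quinn 24, Emma 20. Ben eliminated.
Round 3: Carla 15, Farid 30, Quinn 32, Emma 20. Carla eliminated.
Round 4: Farid 30, Quinn 32, Emma 35. Farid eliminated.
Round 5: Quinn 62, Emma 35. Quinn has a majority (≥49).

Quinn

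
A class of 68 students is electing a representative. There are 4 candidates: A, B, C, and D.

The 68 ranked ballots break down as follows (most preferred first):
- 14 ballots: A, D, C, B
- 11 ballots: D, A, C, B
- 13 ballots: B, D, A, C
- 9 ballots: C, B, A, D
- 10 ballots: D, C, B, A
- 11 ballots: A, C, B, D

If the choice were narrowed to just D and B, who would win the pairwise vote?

D is ranked above B on 35 ballots; B above D on 33.

D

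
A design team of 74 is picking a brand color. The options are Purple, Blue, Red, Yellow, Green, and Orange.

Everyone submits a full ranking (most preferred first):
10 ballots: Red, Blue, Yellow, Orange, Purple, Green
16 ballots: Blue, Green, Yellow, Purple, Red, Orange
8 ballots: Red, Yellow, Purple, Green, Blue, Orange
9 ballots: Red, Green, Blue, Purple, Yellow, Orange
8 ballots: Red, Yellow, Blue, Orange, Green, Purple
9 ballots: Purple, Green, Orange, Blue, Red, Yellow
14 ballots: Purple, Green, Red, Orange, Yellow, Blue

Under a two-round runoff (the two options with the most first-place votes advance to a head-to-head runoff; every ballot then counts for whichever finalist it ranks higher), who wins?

Purple

Round 1 first-place votes: Purple 23, Blue 16, Red 35, Yellow 0, Green 0, Orange 0. Red and Purple advance.
Runoff: Red is ranked above Purple on 35 ballots, Purple above Red on 39.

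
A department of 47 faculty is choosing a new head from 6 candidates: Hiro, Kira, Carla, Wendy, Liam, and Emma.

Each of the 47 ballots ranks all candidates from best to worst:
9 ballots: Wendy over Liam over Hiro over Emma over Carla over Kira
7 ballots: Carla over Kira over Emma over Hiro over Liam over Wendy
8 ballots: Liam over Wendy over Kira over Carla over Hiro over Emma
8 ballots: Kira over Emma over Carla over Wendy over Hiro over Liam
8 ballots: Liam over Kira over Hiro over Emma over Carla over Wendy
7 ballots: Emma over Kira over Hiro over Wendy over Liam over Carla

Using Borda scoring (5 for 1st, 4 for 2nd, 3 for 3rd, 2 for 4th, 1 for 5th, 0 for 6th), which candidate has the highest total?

Kira

Hiro: 9×3 + 7×2 + 8×1 + 8×1 + 8×3 + 7×3 = 102
Kira: 9×0 + 7×4 + 8×3 + 8×5 + 8×4 + 7×4 = 152
Carla: 9×1 + 7×5 + 8×2 + 8×3 + 8×1 + 7×0 = 92
Wendy: 9×5 + 7×0 + 8×4 + 8×2 + 8×0 + 7×2 = 107
Liam: 9×4 + 7×1 + 8×5 + 8×0 + 8×5 + 7×1 = 130
Emma: 9×2 + 7×3 + 8×0 + 8×4 + 8×2 + 7×5 = 122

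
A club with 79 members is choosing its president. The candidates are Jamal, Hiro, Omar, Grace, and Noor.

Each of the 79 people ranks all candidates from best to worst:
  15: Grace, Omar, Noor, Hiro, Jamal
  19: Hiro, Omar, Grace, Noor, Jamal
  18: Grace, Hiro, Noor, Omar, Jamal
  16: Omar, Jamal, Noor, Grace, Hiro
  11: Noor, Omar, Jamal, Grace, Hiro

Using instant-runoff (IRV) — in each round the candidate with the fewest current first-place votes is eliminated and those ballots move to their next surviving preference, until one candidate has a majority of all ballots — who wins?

Round 1: Jamal 0, Hiro 19, Omar 16, Grace 33, Noor 11. Jamal eliminated.
Round 2: Hiro 19, Omar 16, Grace 33, Noor 11. Noor eliminated.
Round 3: Hiro 19, Omar 27, Grace 33. Hiro eliminated.
Round 4: Omar 46, Grace 33. Omar has a majority (≥40).

Omar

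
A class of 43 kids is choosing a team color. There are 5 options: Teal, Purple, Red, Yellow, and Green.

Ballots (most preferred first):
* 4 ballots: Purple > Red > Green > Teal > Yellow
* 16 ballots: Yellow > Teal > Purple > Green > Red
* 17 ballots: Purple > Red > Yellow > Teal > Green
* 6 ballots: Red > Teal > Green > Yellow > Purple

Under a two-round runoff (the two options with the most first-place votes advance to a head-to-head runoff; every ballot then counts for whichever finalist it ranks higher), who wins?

Round 1 first-place votes: Teal 0, Purple 21, Red 6, Yellow 16, Green 0. Purple and Yellow advance.
Runoff: Purple is ranked above Yellow on 21 ballots, Yellow above Purple on 22.

Yellow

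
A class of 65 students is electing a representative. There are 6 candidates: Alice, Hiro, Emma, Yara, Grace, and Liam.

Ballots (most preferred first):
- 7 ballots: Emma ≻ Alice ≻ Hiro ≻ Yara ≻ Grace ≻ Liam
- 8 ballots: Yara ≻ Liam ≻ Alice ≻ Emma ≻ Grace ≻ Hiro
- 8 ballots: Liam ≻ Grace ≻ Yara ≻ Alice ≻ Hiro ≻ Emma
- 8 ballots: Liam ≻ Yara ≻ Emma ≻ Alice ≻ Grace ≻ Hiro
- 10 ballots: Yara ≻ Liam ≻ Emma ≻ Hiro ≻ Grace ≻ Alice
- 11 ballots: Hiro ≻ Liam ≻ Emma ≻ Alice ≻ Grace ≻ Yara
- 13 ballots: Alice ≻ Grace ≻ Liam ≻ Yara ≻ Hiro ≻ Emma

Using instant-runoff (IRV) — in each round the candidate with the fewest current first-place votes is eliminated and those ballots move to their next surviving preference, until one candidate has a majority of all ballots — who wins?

Round 1: Alice 13, Hiro 11, Emma 7, Yara 18, Grace 0, Liam 16. Grace eliminated.
Round 2: Alice 13, Hiro 11, Emma 7, Yara 18, Liam 16. Emma eliminated.
Round 3: Alice 20, Hiro 11, Yara 18, Liam 16. Hiro eliminated.
Round 4: Alice 20, Yara 18, Liam 27. Yara eliminated.
Round 5: Alice 20, Liam 45. Liam has a majority (≥33).

Liam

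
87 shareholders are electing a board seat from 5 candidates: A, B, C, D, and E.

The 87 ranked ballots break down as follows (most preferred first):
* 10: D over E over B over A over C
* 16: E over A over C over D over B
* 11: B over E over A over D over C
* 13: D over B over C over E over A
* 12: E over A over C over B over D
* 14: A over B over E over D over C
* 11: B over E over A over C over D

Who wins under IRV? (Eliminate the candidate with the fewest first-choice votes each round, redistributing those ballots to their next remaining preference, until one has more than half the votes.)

Round 1: A 14, B 22, C 0, D 23, E 28. C eliminated.
Round 2: A 14, B 22, D 23, E 28. A eliminated.
Round 3: B 36, D 23, E 28. D eliminated.
Round 4: B 49, E 38. B has a majority (≥44).

B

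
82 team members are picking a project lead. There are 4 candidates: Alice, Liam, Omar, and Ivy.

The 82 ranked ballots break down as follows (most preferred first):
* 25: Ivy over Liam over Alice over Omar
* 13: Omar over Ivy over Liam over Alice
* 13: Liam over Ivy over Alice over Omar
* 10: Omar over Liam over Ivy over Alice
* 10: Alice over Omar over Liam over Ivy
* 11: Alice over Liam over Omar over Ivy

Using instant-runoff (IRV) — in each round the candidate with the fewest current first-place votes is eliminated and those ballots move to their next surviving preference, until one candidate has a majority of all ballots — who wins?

Omar

Round 1: Alice 21, Liam 13, Omar 23, Ivy 25. Liam eliminated.
Round 2: Alice 21, Omar 23, Ivy 38. Alice eliminated.
Round 3: Omar 44, Ivy 38. Omar has a majority (≥42).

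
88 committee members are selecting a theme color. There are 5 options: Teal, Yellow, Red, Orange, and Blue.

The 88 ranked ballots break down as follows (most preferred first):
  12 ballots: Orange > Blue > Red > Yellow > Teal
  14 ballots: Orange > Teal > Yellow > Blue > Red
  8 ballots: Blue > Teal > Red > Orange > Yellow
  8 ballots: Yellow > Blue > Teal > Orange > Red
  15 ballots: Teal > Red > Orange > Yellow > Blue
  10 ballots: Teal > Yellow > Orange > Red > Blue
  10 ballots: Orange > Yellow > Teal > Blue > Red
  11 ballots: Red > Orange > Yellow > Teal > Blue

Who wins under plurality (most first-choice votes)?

First-place votes: Teal 25, Yellow 8, Red 11, Orange 36, Blue 8.

Orange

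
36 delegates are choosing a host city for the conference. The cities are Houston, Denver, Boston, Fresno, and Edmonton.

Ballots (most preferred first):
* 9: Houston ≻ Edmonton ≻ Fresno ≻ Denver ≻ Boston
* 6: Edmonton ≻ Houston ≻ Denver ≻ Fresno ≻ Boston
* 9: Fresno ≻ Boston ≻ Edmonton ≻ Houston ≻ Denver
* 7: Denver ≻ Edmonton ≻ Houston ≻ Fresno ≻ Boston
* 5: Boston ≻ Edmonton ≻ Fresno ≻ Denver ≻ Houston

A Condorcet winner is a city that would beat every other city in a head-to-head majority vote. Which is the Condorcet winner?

Edmonton vs Houston: 27–9
Edmonton vs Denver: 29–7
Edmonton vs Boston: 22–14
Edmonton vs Fresno: 27–9
Edmonton beats every other city.

Edmonton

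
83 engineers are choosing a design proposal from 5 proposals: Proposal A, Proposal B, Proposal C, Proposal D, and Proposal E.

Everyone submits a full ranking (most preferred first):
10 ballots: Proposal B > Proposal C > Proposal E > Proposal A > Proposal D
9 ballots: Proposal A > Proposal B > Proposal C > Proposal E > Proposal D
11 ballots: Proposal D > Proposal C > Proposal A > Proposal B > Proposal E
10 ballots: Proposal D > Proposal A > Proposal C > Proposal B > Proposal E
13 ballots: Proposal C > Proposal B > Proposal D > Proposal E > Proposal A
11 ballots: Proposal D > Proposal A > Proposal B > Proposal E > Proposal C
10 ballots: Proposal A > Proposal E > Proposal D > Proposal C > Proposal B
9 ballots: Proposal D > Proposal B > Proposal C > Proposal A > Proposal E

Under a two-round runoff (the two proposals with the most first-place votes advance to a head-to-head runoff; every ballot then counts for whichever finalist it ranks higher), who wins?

Proposal D

Round 1 first-place votes: Proposal A 19, Proposal B 10, Proposal C 13, Proposal D 41, Proposal E 0. Proposal D and Proposal A advance.
Runoff: Proposal D is ranked above Proposal A on 54 ballots, Proposal A above Proposal D on 29.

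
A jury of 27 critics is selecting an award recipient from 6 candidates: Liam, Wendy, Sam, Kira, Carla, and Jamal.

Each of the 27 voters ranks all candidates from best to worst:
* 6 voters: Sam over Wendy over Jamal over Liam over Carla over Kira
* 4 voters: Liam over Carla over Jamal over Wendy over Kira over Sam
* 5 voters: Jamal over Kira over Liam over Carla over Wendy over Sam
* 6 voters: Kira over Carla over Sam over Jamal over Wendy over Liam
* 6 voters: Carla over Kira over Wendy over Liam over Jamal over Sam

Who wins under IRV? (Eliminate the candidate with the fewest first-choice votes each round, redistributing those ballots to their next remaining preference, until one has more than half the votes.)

Round 1: Liam 4, Wendy 0, Sam 6, Kira 6, Carla 6, Jamal 5. Wendy eliminated.
Round 2: Liam 4, Sam 6, Kira 6, Carla 6, Jamal 5. Liam eliminated.
Round 3: Sam 6, Kira 6, Carla 10, Jamal 5. Jamal eliminated.
Round 4: Sam 6, Kira 11, Carla 10. Sam eliminated.
Round 5: Kira 11, Carla 16. Carla has a majority (≥14).

Carla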